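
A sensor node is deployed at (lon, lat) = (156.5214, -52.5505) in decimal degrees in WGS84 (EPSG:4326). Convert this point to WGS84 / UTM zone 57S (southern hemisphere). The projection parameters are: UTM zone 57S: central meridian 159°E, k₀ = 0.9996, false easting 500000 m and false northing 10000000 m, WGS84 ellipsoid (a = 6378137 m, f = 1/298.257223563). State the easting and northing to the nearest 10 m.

Zone 57 central meridian λ₀ = 6×57 − 183 = 159°; Δλ = -2.4786°.
Transverse Mercator on WGS84 with k₀ = 0.9996 gives E = 331951.498 m, N = 4174844.269 m.

E 331950 m, N 4174840 m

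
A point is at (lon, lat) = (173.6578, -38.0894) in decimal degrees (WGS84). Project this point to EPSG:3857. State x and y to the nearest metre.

Web Mercator is spherical with R = a = 6378137 m.
x = R·λ = 6378137 × 3.030900382 = 19331497.868 m.
y = R·ln tan(π/4 + φ/2) = 6378137 × -0.719969286 = -4592062.744 m.

x 19331498 m, y -4592063 m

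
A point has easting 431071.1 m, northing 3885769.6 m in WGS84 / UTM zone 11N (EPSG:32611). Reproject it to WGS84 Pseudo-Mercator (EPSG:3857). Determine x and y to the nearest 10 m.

x -13108580 m, y 4179170 m

Unproject from UTM 11N (λ₀ = -117°) → φ = 35.11239979°, λ = -117.75639981°.
Web Mercator (R = 6378137 m): x = -13108582.465 m, y = 4179166.337 m.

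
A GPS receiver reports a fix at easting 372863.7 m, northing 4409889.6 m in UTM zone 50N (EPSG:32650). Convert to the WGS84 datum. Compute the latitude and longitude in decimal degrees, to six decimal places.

lat 39.829500°, lon 115.514301°

Zone 50N: λ₀ = 117°, k₀ = 0.9996, false easting 500000 m.
Meridian distance M = (N − FN)/k₀ = 4411654.3 m.
Inverse transverse Mercator on WGS84 gives φ = 39.82950028°, λ = 115.51430055°.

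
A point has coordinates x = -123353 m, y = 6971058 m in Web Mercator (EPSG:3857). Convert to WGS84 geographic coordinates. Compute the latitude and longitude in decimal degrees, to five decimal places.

lat 52.93540°, lon -1.10810°

R = 6378137 m. λ = x/R = -1.10809885°.
φ = 2·arctan(exp(y/R)) − 90° = 2·arctan(2.98310) − 90° = 52.93540218°.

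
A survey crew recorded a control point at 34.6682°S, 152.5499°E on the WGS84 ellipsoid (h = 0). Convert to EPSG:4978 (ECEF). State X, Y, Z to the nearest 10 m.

X -4660210 m, Y 2420790 m, Z -3607650 m

WGS84: a = 6378137 m, e² = 0.006694380; N(φ) = a/√(1−e²sin²φ) = 6385055.866 m.
X = (N+h)·cosφ·cosλ = -4660205.106 m; Y = (N+h)·cosφ·sinλ = 2420793.044 m; Z = (N(1−e²)+h)·sinφ = -3607653.716 m.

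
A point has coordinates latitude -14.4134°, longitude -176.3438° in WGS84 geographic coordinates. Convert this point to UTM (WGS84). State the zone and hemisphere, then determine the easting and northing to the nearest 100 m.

Longitude -176.3438° lies in the 6° band [-180°, -174°), giving zone 1; latitude is south of the equator, so 1S.
Zone 1 central meridian λ₀ = 6×1 − 183 = -177°; Δλ = +0.6562°.
Transverse Mercator on WGS84 with k₀ = 0.9996 gives E = 570736.402 m, N = 8406452.090 m.

Zone 1S: E 570700 m, N 8406500 m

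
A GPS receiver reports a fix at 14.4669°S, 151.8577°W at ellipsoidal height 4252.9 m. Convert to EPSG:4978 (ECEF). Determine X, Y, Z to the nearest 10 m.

X -5450550 m, Y -2915490 m, Z -1584120 m

WGS84: a = 6378137 m, e² = 0.006694380; N(φ) = a/√(1−e²sin²φ) = 6379469.806 m.
X = (N+h)·cosφ·cosλ = -5450547.276 m; Y = (N+h)·cosφ·sinλ = -2915494.501 m; Z = (N(1−e²)+h)·sinφ = -1584116.827 m.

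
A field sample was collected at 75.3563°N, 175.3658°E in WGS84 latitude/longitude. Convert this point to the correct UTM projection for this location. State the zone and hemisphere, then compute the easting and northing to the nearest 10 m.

Longitude 175.3658° lies in the 6° band [174°, 180°), giving zone 60; latitude is north of the equator, so 60N.
Zone 60 central meridian λ₀ = 6×60 − 183 = 177°; Δλ = -1.6342°.
Transverse Mercator on WGS84 with k₀ = 0.9996 gives E = 453888.838 m, N = 8363997.438 m.

Zone 60N: E 453890 m, N 8364000 m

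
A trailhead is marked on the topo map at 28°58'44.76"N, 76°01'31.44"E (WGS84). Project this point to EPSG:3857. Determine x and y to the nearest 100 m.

Web Mercator is spherical with R = a = 6378137 m.
x = R·λ = 6378137 × 1.326893545 = 8463108.815 m.
y = R·ln tan(π/4 + φ/2) = 6378137 × 0.528835646 = 3372986.202 m.

x 8463100 m, y 3373000 m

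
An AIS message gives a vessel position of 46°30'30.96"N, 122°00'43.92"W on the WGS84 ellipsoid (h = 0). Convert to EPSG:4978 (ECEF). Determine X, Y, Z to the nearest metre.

X -2331103 m, Y -3728778 m, Z 4604338 m

WGS84: a = 6378137 m, e² = 0.006694380; N(φ) = a/√(1−e²sin²φ) = 6389403.054 m.
X = (N+h)·cosφ·cosλ = -2331102.920 m; Y = (N+h)·cosφ·sinλ = -3728777.515 m; Z = (N(1−e²)+h)·sinφ = 4604338.404 m.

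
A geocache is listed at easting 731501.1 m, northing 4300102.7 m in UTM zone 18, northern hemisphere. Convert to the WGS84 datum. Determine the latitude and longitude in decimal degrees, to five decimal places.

lat 38.81930°, lon -72.33350°

Zone 18N: λ₀ = -75°, k₀ = 0.9996, false easting 500000 m.
Meridian distance M = (N − FN)/k₀ = 4301823.4 m.
Inverse transverse Mercator on WGS84 gives φ = 38.81930025°, λ = -72.33350033°.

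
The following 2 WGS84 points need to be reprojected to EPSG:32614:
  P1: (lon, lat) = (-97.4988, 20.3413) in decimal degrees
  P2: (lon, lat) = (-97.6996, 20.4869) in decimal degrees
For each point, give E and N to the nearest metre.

P1: E 656706 m, N 2249964 m; P2: E 635614 m, N 2265902 m

UTM zone 14N: λ₀ = -99°, k₀ = 0.9996.
P1 (20.3413°, -97.4988°) → (656705.833, 2249964.029) m.
P2 (20.4869°, -97.6996°) → (635614.349, 2265901.847) m.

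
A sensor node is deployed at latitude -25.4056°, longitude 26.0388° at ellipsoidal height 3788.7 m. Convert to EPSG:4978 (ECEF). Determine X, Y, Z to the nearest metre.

X 5182804 m, Y 2532168 m, Z -2721353 m

WGS84: a = 6378137 m, e² = 0.006694380; N(φ) = a/√(1−e²sin²φ) = 6382070.125 m.
X = (N+h)·cosφ·cosλ = 5182803.644 m; Y = (N+h)·cosφ·sinλ = 2532168.310 m; Z = (N(1−e²)+h)·sinφ = -2721353.407 m.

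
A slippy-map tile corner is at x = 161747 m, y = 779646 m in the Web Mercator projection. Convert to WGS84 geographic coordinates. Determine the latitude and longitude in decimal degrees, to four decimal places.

lat 6.9863°, lon 1.4530°

R = 6378137 m. λ = x/R = 1.45299802°.
φ = 2·arctan(exp(y/R)) − 90° = 2·arctan(1.13002) − 90° = 6.98630262°.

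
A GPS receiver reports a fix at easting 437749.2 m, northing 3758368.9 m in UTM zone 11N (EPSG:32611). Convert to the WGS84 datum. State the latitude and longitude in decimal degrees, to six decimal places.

Zone 11N: λ₀ = -117°, k₀ = 0.9996, false easting 500000 m.
Meridian distance M = (N − FN)/k₀ = 3759872.8 m.
Inverse transverse Mercator on WGS84 gives φ = 33.96400018°, λ = -117.67380054°.

lat 33.964000°, lon -117.673801°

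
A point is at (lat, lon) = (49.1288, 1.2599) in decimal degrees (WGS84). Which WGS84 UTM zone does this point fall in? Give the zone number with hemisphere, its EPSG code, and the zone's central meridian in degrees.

Zone 31N (EPSG:32631), central meridian 3°

UTM zone = ⌊(λ + 180)/6⌋ + 1; 1.2599° ∈ [0°, 6°) → zone 31.
Hemisphere: N (φ ≥ 0).
Central meridian λ₀ = 6×31 − 183 = 3°.
EPSG code: 32631.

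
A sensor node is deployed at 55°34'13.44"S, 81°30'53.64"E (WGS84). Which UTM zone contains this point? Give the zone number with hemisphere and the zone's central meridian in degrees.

Zone 44S, central meridian 81°

UTM zone = ⌊(λ + 180)/6⌋ + 1; 81.5149° ∈ [78°, 84°) → zone 44.
Hemisphere: S (φ < 0).
Central meridian λ₀ = 6×44 − 183 = 81°.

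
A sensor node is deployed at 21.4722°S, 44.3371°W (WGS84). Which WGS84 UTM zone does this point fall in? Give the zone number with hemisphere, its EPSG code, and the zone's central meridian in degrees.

UTM zone = ⌊(λ + 180)/6⌋ + 1; -44.3371° ∈ [-48°, -42°) → zone 23.
Hemisphere: S (φ < 0).
Central meridian λ₀ = 6×23 − 183 = -45°.
EPSG code: 32723.

Zone 23S (EPSG:32723), central meridian -45°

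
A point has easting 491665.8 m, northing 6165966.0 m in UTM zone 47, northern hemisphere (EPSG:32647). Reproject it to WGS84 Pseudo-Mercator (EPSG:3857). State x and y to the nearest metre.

x 11005891 m, y 7486982 m

Unproject from UTM 47N (λ₀ = 99°) → φ = 55.63949959°, λ = 98.86759993°.
Web Mercator (R = 6378137 m): x = 11005890.880 m, y = 7486982.406 m.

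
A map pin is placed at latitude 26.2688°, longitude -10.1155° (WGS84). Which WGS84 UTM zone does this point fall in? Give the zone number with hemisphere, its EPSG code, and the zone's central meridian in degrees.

UTM zone = ⌊(λ + 180)/6⌋ + 1; -10.1155° ∈ [-12°, -6°) → zone 29.
Hemisphere: N (φ ≥ 0).
Central meridian λ₀ = 6×29 − 183 = -9°.
EPSG code: 32629.

Zone 29N (EPSG:32629), central meridian -9°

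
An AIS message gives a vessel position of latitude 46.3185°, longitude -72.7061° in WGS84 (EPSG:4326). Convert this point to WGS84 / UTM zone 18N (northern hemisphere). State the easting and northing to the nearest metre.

Zone 18 central meridian λ₀ = 6×18 − 183 = -75°; Δλ = +2.2939°.
Transverse Mercator on WGS84 with k₀ = 0.9996 gives E = 676597.970 m, N = 5131993.272 m.

E 676598 m, N 5131993 m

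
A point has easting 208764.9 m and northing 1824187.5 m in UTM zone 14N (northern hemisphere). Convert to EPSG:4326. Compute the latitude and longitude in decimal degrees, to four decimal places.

Zone 14N: λ₀ = -99°, k₀ = 0.9996, false easting 500000 m.
Meridian distance M = (N − FN)/k₀ = 1824917.5 m.
Inverse transverse Mercator on WGS84 gives φ = 16.48170006°, λ = -101.72780028°.

lat 16.4817°, lon -101.7278°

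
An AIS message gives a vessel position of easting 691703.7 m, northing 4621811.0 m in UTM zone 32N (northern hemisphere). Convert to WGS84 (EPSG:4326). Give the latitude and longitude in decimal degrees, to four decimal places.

lat 41.7250°, lon 11.3048°

Zone 32N: λ₀ = 9°, k₀ = 0.9996, false easting 500000 m.
Meridian distance M = (N − FN)/k₀ = 4623660.5 m.
Inverse transverse Mercator on WGS84 gives φ = 41.72500007°, λ = 11.30480025°.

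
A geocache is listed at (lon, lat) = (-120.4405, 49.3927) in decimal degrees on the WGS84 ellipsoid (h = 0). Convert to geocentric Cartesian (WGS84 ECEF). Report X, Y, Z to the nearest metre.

WGS84: a = 6378137 m, e² = 0.006694380; N(φ) = a/√(1−e²sin²φ) = 6390477.487 m.
X = (N+h)·cosφ·cosλ = -2107320.113 m; Y = (N+h)·cosφ·sinλ = -3586030.107 m; Z = (N(1−e²)+h)·sinφ = 4819097.998 m.

X -2107320 m, Y -3586030 m, Z 4819098 m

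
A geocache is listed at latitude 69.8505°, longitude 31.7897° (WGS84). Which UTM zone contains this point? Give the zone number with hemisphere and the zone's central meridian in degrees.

Zone 36N, central meridian 33°

UTM zone = ⌊(λ + 180)/6⌋ + 1; 31.7897° ∈ [30°, 36°) → zone 36.
Hemisphere: N (φ ≥ 0).
Central meridian λ₀ = 6×36 − 183 = 33°.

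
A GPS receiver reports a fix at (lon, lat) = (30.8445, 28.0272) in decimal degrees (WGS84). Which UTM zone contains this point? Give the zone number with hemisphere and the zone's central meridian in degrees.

Zone 36N, central meridian 33°

UTM zone = ⌊(λ + 180)/6⌋ + 1; 30.8445° ∈ [30°, 36°) → zone 36.
Hemisphere: N (φ ≥ 0).
Central meridian λ₀ = 6×36 − 183 = 33°.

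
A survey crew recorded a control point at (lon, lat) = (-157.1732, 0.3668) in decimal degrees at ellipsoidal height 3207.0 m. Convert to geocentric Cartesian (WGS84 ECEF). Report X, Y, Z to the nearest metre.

X -5881449 m, Y -2475571 m, Z 40579 m

WGS84: a = 6378137 m, e² = 0.006694380; N(φ) = a/√(1−e²sin²φ) = 6378137.875 m.
X = (N+h)·cosφ·cosλ = -5881448.849 m; Y = (N+h)·cosφ·sinλ = -2475571.236 m; Z = (N(1−e²)+h)·sinφ = 40578.904 m.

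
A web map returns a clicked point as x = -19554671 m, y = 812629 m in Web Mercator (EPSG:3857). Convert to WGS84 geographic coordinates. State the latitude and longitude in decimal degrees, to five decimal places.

lat 7.28030°, lon -175.66260°

R = 6378137 m. λ = x/R = -175.66259835°.
φ = 2·arctan(exp(y/R)) − 90° = 2·arctan(1.13588) − 90° = 7.28030030°.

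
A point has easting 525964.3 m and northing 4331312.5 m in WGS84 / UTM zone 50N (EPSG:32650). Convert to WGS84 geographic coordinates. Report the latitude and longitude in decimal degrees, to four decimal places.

lat 39.1306°, lon 117.3004°

Zone 50N: λ₀ = 117°, k₀ = 0.9996, false easting 500000 m.
Meridian distance M = (N − FN)/k₀ = 4333045.7 m.
Inverse transverse Mercator on WGS84 gives φ = 39.13059979°, λ = 117.30040000°.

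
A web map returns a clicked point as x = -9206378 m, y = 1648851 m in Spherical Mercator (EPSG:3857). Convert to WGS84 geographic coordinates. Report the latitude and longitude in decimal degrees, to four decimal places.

lat 14.6496°, lon -82.7023°

R = 6378137 m. λ = x/R = -82.70230069°.
φ = 2·arctan(exp(y/R)) − 90° = 2·arctan(1.29501) − 90° = 14.64960352°.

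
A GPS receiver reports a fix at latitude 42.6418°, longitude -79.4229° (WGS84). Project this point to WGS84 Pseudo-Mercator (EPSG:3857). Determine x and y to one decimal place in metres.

Web Mercator is spherical with R = a = 6378137 m.
x = R·λ = 6378137 × -1.386191106 = -8841316.785 m.
y = R·ln tan(π/4 + φ/2) = 6378137 × 0.824317213 = 5257608.114 m.

x -8841316.8 m, y 5257608.1 m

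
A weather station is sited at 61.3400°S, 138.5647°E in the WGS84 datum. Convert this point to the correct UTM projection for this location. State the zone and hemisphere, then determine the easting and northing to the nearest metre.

Longitude 138.5647° lies in the 6° band [138°, 144°), giving zone 54; latitude is south of the equator, so 54S.
Zone 54 central meridian λ₀ = 6×54 − 183 = 141°; Δλ = -2.4353°.
Transverse Mercator on WGS84 with k₀ = 0.9996 gives E = 369716.126 m, N = 3196910.849 m.

Zone 54S: E 369716 m, N 3196911 m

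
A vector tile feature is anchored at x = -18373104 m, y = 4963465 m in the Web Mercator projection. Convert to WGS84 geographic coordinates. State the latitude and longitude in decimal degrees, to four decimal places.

R = 6378137 m. λ = x/R = -165.04840140°.
φ = 2·arctan(exp(y/R)) − 90° = 2·arctan(2.17755) − 90° = 40.66779976°.

lat 40.6678°, lon -165.0484°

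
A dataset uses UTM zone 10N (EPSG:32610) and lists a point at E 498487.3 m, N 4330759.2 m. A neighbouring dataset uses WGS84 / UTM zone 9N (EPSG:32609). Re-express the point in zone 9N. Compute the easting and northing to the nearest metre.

E 1017307 m, N 4347836 m

UTM 10N → geographic: φ = 39.12599968°, λ = -123.01750041°.
UTM 9N (λ₀ = -129°) forward: E = 1017307.478 m, N = 4347835.781 m.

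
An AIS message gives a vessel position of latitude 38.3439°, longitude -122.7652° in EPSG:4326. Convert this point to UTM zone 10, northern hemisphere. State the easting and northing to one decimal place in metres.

Zone 10 central meridian λ₀ = 6×10 − 183 = -123°; Δλ = +0.2348°.
Transverse Mercator on WGS84 with k₀ = 0.9996 gives E = 520518.185 m, N = 4243998.641 m.

E 520518.2 m, N 4243998.6 m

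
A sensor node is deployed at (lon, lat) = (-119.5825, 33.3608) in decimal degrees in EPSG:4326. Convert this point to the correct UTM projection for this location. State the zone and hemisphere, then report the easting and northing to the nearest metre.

Zone 11N: E 259708 m, N 3694266 m

Longitude -119.5825° lies in the 6° band [-120°, -114°), giving zone 11; latitude is north of the equator, so 11N.
Zone 11 central meridian λ₀ = 6×11 − 183 = -117°; Δλ = -2.5825°.
Transverse Mercator on WGS84 with k₀ = 0.9996 gives E = 259707.889 m, N = 3694265.603 m.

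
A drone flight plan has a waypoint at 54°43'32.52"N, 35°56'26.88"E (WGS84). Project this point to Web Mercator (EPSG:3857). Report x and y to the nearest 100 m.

x 4000900 m, y 7308800 m

Web Mercator is spherical with R = a = 6378137 m.
x = R·λ = 6378137 × 0.627285296 = 4000911.555 m.
y = R·ln tan(π/4 + φ/2) = 6378137 × 1.145916283 = 7308811.041 m.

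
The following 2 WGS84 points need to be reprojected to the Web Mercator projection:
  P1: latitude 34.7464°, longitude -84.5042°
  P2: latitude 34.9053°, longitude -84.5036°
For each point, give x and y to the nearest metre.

Web Mercator: x = R·λ, y = R·ln tan(π/4+φ/2), R = 6378137 m.
P1 (34.7464°, -84.5042°) → (-9406964.514, 4129471.100) m.
P2 (34.9053°, -84.5036°) → (-9406897.722, 4151019.228) m.

P1: x -9406965 m, y 4129471 m; P2: x -9406898 m, y 4151019 m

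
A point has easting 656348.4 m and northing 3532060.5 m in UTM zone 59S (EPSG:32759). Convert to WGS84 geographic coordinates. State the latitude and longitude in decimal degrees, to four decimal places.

lat -58.3245°, lon 173.6697°

Zone 59S: λ₀ = 171°, k₀ = 0.9996, false easting 500000 m, false northing 10000000 m.
Meridian distance M = (N − FN)/k₀ = -6470527.7 m.
Inverse transverse Mercator on WGS84 gives φ = -58.32450025°, λ = 173.66970076°.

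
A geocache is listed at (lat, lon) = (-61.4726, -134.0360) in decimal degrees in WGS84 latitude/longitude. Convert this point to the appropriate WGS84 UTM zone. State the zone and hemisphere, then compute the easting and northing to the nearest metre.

Longitude -134.0360° lies in the 6° band [-138°, -132°), giving zone 8; latitude is south of the equator, so 8S.
Zone 8 central meridian λ₀ = 6×8 − 183 = -135°; Δλ = +0.9640°.
Transverse Mercator on WGS84 with k₀ = 0.9996 gives E = 551361.012 m, N = 3184190.837 m.

Zone 8S: E 551361 m, N 3184191 m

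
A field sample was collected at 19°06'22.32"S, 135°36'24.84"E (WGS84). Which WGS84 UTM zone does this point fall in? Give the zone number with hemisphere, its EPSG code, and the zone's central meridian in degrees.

UTM zone = ⌊(λ + 180)/6⌋ + 1; 135.6069° ∈ [132°, 138°) → zone 53.
Hemisphere: S (φ < 0).
Central meridian λ₀ = 6×53 − 183 = 135°.
EPSG code: 32753.

Zone 53S (EPSG:32753), central meridian 135°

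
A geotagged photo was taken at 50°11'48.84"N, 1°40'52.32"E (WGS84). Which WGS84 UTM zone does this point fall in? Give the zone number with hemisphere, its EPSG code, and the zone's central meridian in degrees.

Zone 31N (EPSG:32631), central meridian 3°

UTM zone = ⌊(λ + 180)/6⌋ + 1; 1.6812° ∈ [0°, 6°) → zone 31.
Hemisphere: N (φ ≥ 0).
Central meridian λ₀ = 6×31 − 183 = 3°.
EPSG code: 32631.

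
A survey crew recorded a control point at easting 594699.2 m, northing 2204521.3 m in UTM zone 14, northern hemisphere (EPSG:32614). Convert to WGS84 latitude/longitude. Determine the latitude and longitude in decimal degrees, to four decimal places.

Zone 14N: λ₀ = -99°, k₀ = 0.9996, false easting 500000 m.
Meridian distance M = (N − FN)/k₀ = 2205403.5 m.
Inverse transverse Mercator on WGS84 gives φ = 19.93480014°, λ = -98.09510024°.

lat 19.9348°, lon -98.0951°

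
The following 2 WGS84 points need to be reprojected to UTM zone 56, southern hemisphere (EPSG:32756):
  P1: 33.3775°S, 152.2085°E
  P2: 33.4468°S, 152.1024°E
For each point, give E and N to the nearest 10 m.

P1: E 426380 m, N 6306580 m; P2: E 416570 m, N 6298820 m

UTM zone 56S: λ₀ = 153°, k₀ = 0.9996.
P1 (-33.3775°, 152.2085°) → (426376.909, 6306582.323) m.
P2 (-33.4468°, 152.1024°) → (416573.773, 6298818.794) m.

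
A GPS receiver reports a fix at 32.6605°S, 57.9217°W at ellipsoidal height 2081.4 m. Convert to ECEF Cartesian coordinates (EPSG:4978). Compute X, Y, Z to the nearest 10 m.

WGS84: a = 6378137 m, e² = 0.006694380; N(φ) = a/√(1−e²sin²φ) = 6384363.591 m.
X = (N+h)·cosφ·cosλ = 2855413.441 m; Y = (N+h)·cosφ·sinλ = -4555751.076 m; Z = (N(1−e²)+h)·sinφ = -3423444.503 m.

X 2855410 m, Y -4555750 m, Z -3423440 m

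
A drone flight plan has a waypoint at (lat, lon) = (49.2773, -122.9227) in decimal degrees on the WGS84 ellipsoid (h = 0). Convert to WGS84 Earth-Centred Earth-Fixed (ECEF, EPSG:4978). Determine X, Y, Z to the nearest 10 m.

WGS84: a = 6378137 m, e² = 0.006694380; N(φ) = a/√(1−e²sin²φ) = 6390434.733 m.
X = (N+h)·cosφ·cosλ = -2265941.477 m; Y = (N+h)·cosφ·sinλ = -3499571.302 m; Z = (N(1−e²)+h)·sinφ = 4810734.685 m.

X -2265940 m, Y -3499570 m, Z 4810730 m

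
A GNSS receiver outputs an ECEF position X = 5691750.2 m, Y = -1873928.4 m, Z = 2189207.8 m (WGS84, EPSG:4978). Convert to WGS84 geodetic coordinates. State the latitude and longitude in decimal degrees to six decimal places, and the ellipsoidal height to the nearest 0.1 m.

λ = atan2(Y, X) = -18.22339976°; p = √(X²+Y²) = 5992297.4 m.
Bowring's method on WGS84 (a = 6378137 m, b = 6356752.314 m) gives φ = 20.19340013°, h = 4067.790 m.

lat 20.193400°, lon -18.223400°, h 4067.8 m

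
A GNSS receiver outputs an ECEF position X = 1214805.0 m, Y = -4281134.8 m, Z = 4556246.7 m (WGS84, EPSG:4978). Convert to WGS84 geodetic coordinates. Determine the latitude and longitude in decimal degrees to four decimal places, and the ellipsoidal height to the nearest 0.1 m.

λ = atan2(Y, X) = -74.15830055°; p = √(X²+Y²) = 4450153.5 m.
Bowring's method on WGS84 (a = 6378137 m, b = 6356752.314 m) gives φ = 45.86720035°, h = 1762.629 m.

lat 45.8672°, lon -74.1583°, h 1762.6 m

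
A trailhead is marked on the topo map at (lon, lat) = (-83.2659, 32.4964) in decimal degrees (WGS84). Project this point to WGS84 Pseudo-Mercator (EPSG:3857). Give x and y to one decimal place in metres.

x -9269117.6 m, y 3828648.7 m

Web Mercator is spherical with R = a = 6378137 m.
x = R·λ = 6378137 × -1.453264110 = -9269117.588 m.
y = R·ln tan(π/4 + φ/2) = 6378137 × 0.600276959 = 3828648.681 m.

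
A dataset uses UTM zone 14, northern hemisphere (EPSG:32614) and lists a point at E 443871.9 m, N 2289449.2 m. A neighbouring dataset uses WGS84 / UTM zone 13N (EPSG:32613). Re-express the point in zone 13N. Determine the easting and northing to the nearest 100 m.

E 1069300 m, N 2299000 m

UTM 14N → geographic: φ = 20.70369990°, λ = -99.53900038°.
UTM 13N (λ₀ = -105°) forward: E = 1069318.688 m, N = 2298968.117 m.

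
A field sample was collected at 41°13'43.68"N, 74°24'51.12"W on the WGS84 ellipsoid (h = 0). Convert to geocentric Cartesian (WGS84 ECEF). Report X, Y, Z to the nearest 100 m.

WGS84: a = 6378137 m, e² = 0.006694380; N(φ) = a/√(1−e²sin²φ) = 6387430.569 m.
X = (N+h)·cosφ·cosλ = 1290712.472 m; Y = (N+h)·cosφ·sinλ = -4627239.872 m; Z = (N(1−e²)+h)·sinφ = 4181566.764 m.

X 1290700 m, Y -4627200 m, Z 4181600 m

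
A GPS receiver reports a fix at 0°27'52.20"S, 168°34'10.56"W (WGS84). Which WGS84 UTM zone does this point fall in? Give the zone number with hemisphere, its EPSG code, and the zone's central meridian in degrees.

Zone 2S (EPSG:32702), central meridian -171°

UTM zone = ⌊(λ + 180)/6⌋ + 1; -168.5696° ∈ [-174°, -168°) → zone 2.
Hemisphere: S (φ < 0).
Central meridian λ₀ = 6×2 − 183 = -171°.
EPSG code: 32702.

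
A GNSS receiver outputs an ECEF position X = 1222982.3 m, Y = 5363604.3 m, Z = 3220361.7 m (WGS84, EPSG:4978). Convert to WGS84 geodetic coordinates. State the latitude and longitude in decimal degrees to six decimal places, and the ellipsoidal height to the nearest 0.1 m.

lat 30.512100°, lon 77.155300°, h 1873.9 m

λ = atan2(Y, X) = 77.15529952°; p = √(X²+Y²) = 5501266.8 m.
Bowring's method on WGS84 (a = 6378137 m, b = 6356752.314 m) gives φ = 30.51210003°, h = 1873.902 m.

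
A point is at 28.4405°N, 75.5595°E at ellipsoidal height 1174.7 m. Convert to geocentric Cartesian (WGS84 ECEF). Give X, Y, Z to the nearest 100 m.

X 1399900 m, Y 5436300 m, Z 3020100 m

WGS84: a = 6378137 m, e² = 0.006694380; N(φ) = a/√(1−e²sin²φ) = 6382984.654 m.
X = (N+h)·cosφ·cosλ = 1399905.744 m; Y = (N+h)·cosφ·sinλ = 5436317.005 m; Z = (N(1−e²)+h)·sinφ = 3020079.525 m.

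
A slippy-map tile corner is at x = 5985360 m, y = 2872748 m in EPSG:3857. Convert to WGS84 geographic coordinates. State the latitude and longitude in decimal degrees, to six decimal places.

R = 6378137 m. λ = x/R = 53.76740369°.
φ = 2·arctan(exp(y/R)) − 90° = 2·arctan(1.56895) − 90° = 24.97560056°.

lat 24.975601°, lon 53.767404°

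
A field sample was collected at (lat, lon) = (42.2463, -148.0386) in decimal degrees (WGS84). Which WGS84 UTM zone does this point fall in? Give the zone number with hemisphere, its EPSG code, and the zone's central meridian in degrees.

UTM zone = ⌊(λ + 180)/6⌋ + 1; -148.0386° ∈ [-150°, -144°) → zone 6.
Hemisphere: N (φ ≥ 0).
Central meridian λ₀ = 6×6 − 183 = -147°.
EPSG code: 32606.

Zone 6N (EPSG:32606), central meridian -147°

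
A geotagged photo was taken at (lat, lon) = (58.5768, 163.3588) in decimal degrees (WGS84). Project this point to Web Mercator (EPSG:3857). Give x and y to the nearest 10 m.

Web Mercator is spherical with R = a = 6378137 m.
x = R·λ = 6378137 × 2.851148922 = 18185018.433 m.
y = R·ln tan(π/4 + φ/2) = 6378137 × 1.268312981 = 8089473.950 m.

x 18185020 m, y 8089470 m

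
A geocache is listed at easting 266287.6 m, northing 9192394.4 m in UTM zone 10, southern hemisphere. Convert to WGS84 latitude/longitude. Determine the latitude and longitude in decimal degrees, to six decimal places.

Zone 10S: λ₀ = -123°, k₀ = 0.9996, false easting 500000 m, false northing 10000000 m.
Meridian distance M = (N − FN)/k₀ = -807928.8 m.
Inverse transverse Mercator on WGS84 gives φ = -7.30129968°, λ = -125.11689999°.

lat -7.301300°, lon -125.116900°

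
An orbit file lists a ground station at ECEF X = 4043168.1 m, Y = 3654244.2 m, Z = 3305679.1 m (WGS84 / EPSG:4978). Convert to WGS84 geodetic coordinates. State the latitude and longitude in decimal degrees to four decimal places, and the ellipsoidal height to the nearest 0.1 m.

λ = atan2(Y, X) = 42.10750013°; p = √(X²+Y²) = 5449835.7 m.
Bowring's method on WGS84 (a = 6378137 m, b = 6356752.314 m) gives φ = 31.41040012°, h = 1663.146 m.

lat 31.4104°, lon 42.1075°, h 1663.1 m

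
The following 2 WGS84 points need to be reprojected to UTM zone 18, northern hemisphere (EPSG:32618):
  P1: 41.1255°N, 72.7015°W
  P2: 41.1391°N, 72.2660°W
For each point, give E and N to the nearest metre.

P1: E 692947 m, N 4555235 m; P2: E 729461 m, N 4557802 m

UTM zone 18N: λ₀ = -75°, k₀ = 0.9996.
P1 (41.1255°, -72.7015°) → (692947.318, 4555235.094) m.
P2 (41.1391°, -72.2660°) → (729461.368, 4557801.845) m.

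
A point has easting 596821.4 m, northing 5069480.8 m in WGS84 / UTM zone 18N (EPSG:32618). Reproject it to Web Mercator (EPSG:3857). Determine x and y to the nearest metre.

x -8210336 m, y 5743903 m

Unproject from UTM 18N (λ₀ = -75°) → φ = 45.77210025°, λ = -73.75469978°.
Web Mercator (R = 6378137 m): x = -8210335.624 m, y = 5743903.038 m.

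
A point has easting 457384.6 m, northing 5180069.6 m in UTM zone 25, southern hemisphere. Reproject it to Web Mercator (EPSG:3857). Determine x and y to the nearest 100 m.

x -3732300 m, y -5393200 m

Unproject from UTM 25S (λ₀ = -33°) → φ = -43.53110014°, λ = -33.52739951°.
Web Mercator (R = 6378137 m): x = -3732253.041 m, y = -5393163.281 m.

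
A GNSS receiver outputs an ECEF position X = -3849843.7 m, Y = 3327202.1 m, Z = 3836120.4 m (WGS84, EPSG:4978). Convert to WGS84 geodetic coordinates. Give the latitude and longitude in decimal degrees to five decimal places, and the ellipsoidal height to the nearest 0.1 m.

lat 37.19770°, lon 139.16500°, h 2030.4 m

λ = atan2(Y, X) = 139.16499965°; p = √(X²+Y²) = 5088376.0 m.
Bowring's method on WGS84 (a = 6378137 m, b = 6356752.314 m) gives φ = 37.19769987°, h = 2030.358 m.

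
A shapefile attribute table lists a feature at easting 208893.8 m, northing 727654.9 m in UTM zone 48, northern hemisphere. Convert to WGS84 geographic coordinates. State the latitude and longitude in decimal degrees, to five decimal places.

Zone 48N: λ₀ = 105°, k₀ = 0.9996, false easting 500000 m.
Meridian distance M = (N − FN)/k₀ = 727946.1 m.
Inverse transverse Mercator on WGS84 gives φ = 6.57610037°, λ = 102.36759974°.

lat 6.57610°, lon 102.36760°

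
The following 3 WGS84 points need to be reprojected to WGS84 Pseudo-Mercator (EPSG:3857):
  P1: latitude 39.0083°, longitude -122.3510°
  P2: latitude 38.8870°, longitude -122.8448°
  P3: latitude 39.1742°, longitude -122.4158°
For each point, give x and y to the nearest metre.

P1: x -13620051 m, y 4722861 m; P2: x -13675021 m, y 4705498 m; P3: x -13627265 m, y 4746655 m

Web Mercator: x = R·λ, y = R·ln tan(π/4+φ/2), R = 6378137 m.
P1 (39.0083°, -122.3510°) → (-13620051.018, 4722860.546) m.
P2 (38.8870°, -122.8448°) → (-13675020.583, 4705498.193) m.
P3 (39.1742°, -122.4158°) → (-13627264.521, 4746655.034) m.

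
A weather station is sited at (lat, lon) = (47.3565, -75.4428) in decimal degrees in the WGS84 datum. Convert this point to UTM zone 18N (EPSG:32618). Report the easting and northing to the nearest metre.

E 466560 m, N 5244877 m

Zone 18 central meridian λ₀ = 6×18 − 183 = -75°; Δλ = -0.4428°.
Transverse Mercator on WGS84 with k₀ = 0.9996 gives E = 466560.475 m, N = 5244876.951 m.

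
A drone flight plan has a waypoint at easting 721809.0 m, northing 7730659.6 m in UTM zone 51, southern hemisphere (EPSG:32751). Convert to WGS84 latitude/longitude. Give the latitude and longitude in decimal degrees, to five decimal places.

lat -20.50980°, lon 125.12700°

Zone 51S: λ₀ = 123°, k₀ = 0.9996, false easting 500000 m, false northing 10000000 m.
Meridian distance M = (N − FN)/k₀ = -2270248.5 m.
Inverse transverse Mercator on WGS84 gives φ = -20.50980017°, λ = 125.12700031°.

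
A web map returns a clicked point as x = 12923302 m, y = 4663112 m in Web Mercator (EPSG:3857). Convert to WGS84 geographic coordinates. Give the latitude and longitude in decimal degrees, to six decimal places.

R = 6378137 m. λ = x/R = 116.09199708°.
φ = 2·arctan(exp(y/R)) − 90° = 2·arctan(2.07738) − 90° = 38.59000283°.

lat 38.590003°, lon 116.091997°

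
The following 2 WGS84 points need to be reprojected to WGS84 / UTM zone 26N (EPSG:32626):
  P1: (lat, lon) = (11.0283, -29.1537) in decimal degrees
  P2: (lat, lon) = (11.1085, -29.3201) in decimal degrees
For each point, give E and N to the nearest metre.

UTM zone 26N: λ₀ = -27°, k₀ = 0.9996.
P1 (11.0283°, -29.1537°) → (264692.300, 1219954.875) m.
P2 (11.1085°, -29.3201°) → (246571.952, 1228965.366) m.

P1: E 264692 m, N 1219955 m; P2: E 246572 m, N 1228965 m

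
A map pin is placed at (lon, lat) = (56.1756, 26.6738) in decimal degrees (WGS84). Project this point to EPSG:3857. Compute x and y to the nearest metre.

Web Mercator is spherical with R = a = 6378137 m.
x = R·λ = 6378137 × 0.980449179 = 6253439.187 m.
y = R·ln tan(π/4 + φ/2) = 6378137 × 0.483334890 = 3082776.148 m.

x 6253439 m, y 3082776 m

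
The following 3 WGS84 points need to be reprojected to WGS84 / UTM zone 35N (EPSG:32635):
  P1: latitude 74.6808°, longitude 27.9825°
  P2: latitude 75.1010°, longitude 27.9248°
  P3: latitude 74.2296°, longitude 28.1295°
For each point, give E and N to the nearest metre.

UTM zone 35N: λ₀ = 27°, k₀ = 0.9996.
P1 (74.6808°, 27.9825°) → (528973.089, 8288232.573) m.
P2 (75.1010°, 27.9248°) → (526541.149, 8335082.811) m.
P3 (74.2296°, 28.1295°) → (534263.574, 8237978.397) m.

P1: E 528973 m, N 8288233 m; P2: E 526541 m, N 8335083 m; P3: E 534264 m, N 8237978 m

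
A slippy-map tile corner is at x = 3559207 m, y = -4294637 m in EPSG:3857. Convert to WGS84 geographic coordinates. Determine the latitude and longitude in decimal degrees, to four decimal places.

R = 6378137 m. λ = x/R = 31.97290047°.
φ = 2·arctan(exp(y/R)) − 90° = 2·arctan(0.51000) − 90° = -35.95649645°.

lat -35.9565°, lon 31.9729°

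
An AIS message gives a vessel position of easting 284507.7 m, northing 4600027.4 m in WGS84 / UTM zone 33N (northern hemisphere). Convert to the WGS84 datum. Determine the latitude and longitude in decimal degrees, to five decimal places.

lat 41.52290°, lon 12.41730°

Zone 33N: λ₀ = 15°, k₀ = 0.9996, false easting 500000 m.
Meridian distance M = (N − FN)/k₀ = 4601868.1 m.
Inverse transverse Mercator on WGS84 gives φ = 41.52289983°, λ = 12.41730016°.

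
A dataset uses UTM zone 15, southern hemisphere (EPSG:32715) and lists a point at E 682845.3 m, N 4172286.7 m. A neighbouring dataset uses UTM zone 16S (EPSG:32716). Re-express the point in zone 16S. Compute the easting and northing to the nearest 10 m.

UTM 15S → geographic: φ = -52.56869964°, λ = -90.30200003°.
UTM 16S (λ₀ = -87°) forward: E = 276231.954 m, N = 4170583.638 m.

E 276230 m, N 4170580 m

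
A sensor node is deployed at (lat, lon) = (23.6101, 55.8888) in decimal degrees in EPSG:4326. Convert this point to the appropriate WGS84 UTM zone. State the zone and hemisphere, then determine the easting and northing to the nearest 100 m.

Zone 40N: E 386600 m, N 2611500 m

Longitude 55.8888° lies in the 6° band [54°, 60°), giving zone 40; latitude is north of the equator, so 40N.
Zone 40 central meridian λ₀ = 6×40 − 183 = 57°; Δλ = -1.1112°.
Transverse Mercator on WGS84 with k₀ = 0.9996 gives E = 386635.891 m, N = 2611500.593 m.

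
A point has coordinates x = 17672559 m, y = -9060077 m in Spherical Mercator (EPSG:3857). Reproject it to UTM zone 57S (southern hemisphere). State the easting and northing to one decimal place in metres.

Web Mercator inverse (R = 6378137 m) → φ = -62.83569973°, λ = 158.75529859°.
UTM 57S forward: E = 487535.662 m, N = 3032692.744 m.

E 487535.7 m, N 3032692.7 m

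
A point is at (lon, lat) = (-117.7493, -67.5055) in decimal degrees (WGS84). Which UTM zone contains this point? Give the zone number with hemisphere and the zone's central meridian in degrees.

Zone 11S, central meridian -117°

UTM zone = ⌊(λ + 180)/6⌋ + 1; -117.7493° ∈ [-120°, -114°) → zone 11.
Hemisphere: S (φ < 0).
Central meridian λ₀ = 6×11 − 183 = -117°.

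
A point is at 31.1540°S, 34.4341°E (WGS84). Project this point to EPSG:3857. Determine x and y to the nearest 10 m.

x 3833190 m, y -3652770 m

Web Mercator is spherical with R = a = 6378137 m.
x = R·λ = 6378137 × 0.600988420 = 3833186.478 m.
y = R·ln tan(π/4 + φ/2) = 6378137 × -0.572700957 = -3652765.166 m.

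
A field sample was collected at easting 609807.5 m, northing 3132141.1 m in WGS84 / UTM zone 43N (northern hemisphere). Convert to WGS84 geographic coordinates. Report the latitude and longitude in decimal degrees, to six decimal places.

Zone 43N: λ₀ = 75°, k₀ = 0.9996, false easting 500000 m.
Meridian distance M = (N − FN)/k₀ = 3133394.5 m.
Inverse transverse Mercator on WGS84 gives φ = 28.31080009°, λ = 76.11999972°.

lat 28.310800°, lon 76.120000°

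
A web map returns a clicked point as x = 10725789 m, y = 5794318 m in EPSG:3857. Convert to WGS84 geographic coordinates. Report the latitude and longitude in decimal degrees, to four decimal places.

lat 46.0871°, lon 96.3514°

R = 6378137 m. λ = x/R = 96.35140193°.
φ = 2·arctan(exp(y/R)) − 90° = 2·arctan(2.48051) − 90° = 46.08709963°.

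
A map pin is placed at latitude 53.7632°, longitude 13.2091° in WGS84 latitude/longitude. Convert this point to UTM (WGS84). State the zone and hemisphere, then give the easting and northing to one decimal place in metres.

Longitude 13.2091° lies in the 6° band [12°, 18°), giving zone 33; latitude is north of the equator, so 33N.
Zone 33 central meridian λ₀ = 6×33 − 183 = 15°; Δλ = -1.7909°.
Transverse Mercator on WGS84 with k₀ = 0.9996 gives E = 381947.877 m, N = 5958664.038 m.

Zone 33N: E 381947.9 m, N 5958664.0 m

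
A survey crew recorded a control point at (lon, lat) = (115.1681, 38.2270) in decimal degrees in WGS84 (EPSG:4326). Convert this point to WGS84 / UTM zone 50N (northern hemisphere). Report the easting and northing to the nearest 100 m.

E 339700 m, N 4232600 m

Zone 50 central meridian λ₀ = 6×50 − 183 = 117°; Δλ = -1.8319°.
Transverse Mercator on WGS84 with k₀ = 0.9996 gives E = 339654.647 m, N = 4232588.071 m.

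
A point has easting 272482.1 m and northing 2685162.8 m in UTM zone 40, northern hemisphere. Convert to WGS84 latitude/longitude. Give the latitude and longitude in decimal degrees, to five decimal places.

Zone 40N: λ₀ = 57°, k₀ = 0.9996, false easting 500000 m.
Meridian distance M = (N − FN)/k₀ = 2686237.3 m.
Inverse transverse Mercator on WGS84 gives φ = 24.26289985°, λ = 54.75890018°.

lat 24.26290°, lon 54.75890°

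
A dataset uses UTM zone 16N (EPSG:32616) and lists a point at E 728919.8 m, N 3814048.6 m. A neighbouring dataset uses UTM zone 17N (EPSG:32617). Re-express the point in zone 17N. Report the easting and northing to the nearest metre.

E 177624 m, N 3816819 m

UTM 16N → geographic: φ = 34.44260019°, λ = -84.50840031°.
UTM 17N (λ₀ = -81°) forward: E = 177623.748 m, N = 3816818.849 m.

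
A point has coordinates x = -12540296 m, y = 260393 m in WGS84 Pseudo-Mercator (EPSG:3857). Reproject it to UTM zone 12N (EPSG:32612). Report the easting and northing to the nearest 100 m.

Web Mercator inverse (R = 6378137 m) → φ = 2.33850059°, λ = -112.65139564°.
UTM 12N forward: E = 316367.509 m, N = 258584.021 m.

E 316400 m, N 258600 m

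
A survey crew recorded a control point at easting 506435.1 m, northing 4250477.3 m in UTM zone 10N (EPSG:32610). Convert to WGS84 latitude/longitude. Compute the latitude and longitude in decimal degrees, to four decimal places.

lat 38.4025°, lon -122.9263°

Zone 10N: λ₀ = -123°, k₀ = 0.9996, false easting 500000 m.
Meridian distance M = (N − FN)/k₀ = 4252178.2 m.
Inverse transverse Mercator on WGS84 gives φ = 38.40249967°, λ = -122.92630043°.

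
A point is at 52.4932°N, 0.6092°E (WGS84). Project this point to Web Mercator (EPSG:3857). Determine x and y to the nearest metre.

Web Mercator is spherical with R = a = 6378137 m.
x = R·λ = 6378137 × 0.010632546 = 67815.834 m.
y = R·ln tan(π/4 + φ/2) = 6378137 × 1.080221130 = 6889798.357 m.

x 67816 m, y 6889798 m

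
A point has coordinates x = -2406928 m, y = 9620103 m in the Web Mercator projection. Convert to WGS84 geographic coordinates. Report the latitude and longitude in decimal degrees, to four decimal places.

lat 65.0445°, lon -21.6218°

R = 6378137 m. λ = x/R = -21.62180210°.
φ = 2·arctan(exp(y/R)) − 90° = 2·arctan(4.51901) − 90° = 65.04450084°.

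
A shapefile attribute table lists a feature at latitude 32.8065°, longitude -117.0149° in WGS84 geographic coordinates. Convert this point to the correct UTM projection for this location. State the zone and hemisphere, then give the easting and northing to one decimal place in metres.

Zone 11N: E 498605.1 m, N 3629835.9 m

Longitude -117.0149° lies in the 6° band [-120°, -114°), giving zone 11; latitude is north of the equator, so 11N.
Zone 11 central meridian λ₀ = 6×11 − 183 = -117°; Δλ = -0.0149°.
Transverse Mercator on WGS84 with k₀ = 0.9996 gives E = 498605.074 m, N = 3629835.946 m.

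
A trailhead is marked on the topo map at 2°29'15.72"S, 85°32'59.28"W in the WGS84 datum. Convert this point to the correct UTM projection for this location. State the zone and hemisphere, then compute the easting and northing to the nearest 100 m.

Zone 16S: E 661200 m, N 9724900 m

Longitude -85.5498° lies in the 6° band [-90°, -84°), giving zone 16; latitude is south of the equator, so 16S.
Zone 16 central meridian λ₀ = 6×16 − 183 = -87°; Δλ = +1.4502°.
Transverse Mercator on WGS84 with k₀ = 0.9996 gives E = 661237.153 m, N = 9724944.087 m.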